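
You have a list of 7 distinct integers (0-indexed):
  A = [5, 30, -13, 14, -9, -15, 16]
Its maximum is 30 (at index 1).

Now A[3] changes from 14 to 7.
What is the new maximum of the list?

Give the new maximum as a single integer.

Answer: 30

Derivation:
Old max = 30 (at index 1)
Change: A[3] 14 -> 7
Changed element was NOT the old max.
  New max = max(old_max, new_val) = max(30, 7) = 30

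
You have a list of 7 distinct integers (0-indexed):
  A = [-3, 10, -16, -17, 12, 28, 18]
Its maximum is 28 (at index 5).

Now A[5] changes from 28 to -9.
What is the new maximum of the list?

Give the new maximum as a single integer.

Answer: 18

Derivation:
Old max = 28 (at index 5)
Change: A[5] 28 -> -9
Changed element WAS the max -> may need rescan.
  Max of remaining elements: 18
  New max = max(-9, 18) = 18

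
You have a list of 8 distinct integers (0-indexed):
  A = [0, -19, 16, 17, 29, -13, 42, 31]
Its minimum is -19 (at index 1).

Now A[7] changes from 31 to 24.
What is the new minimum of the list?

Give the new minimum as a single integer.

Old min = -19 (at index 1)
Change: A[7] 31 -> 24
Changed element was NOT the old min.
  New min = min(old_min, new_val) = min(-19, 24) = -19

Answer: -19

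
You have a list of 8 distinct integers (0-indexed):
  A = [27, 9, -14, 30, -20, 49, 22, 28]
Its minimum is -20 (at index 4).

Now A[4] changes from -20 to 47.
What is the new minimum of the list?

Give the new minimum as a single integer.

Old min = -20 (at index 4)
Change: A[4] -20 -> 47
Changed element WAS the min. Need to check: is 47 still <= all others?
  Min of remaining elements: -14
  New min = min(47, -14) = -14

Answer: -14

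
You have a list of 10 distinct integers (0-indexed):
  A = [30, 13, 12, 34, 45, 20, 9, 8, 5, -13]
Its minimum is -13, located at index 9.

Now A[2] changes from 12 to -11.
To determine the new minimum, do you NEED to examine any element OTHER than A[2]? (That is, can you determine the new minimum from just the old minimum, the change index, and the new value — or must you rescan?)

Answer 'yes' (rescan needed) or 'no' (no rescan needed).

Answer: no

Derivation:
Old min = -13 at index 9
Change at index 2: 12 -> -11
Index 2 was NOT the min. New min = min(-13, -11). No rescan of other elements needed.
Needs rescan: no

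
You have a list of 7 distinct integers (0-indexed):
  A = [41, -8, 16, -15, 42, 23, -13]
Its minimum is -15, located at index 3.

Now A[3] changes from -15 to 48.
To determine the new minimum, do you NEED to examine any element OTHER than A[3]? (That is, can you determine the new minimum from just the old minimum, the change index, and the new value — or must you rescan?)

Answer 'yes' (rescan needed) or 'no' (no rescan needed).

Answer: yes

Derivation:
Old min = -15 at index 3
Change at index 3: -15 -> 48
Index 3 WAS the min and new value 48 > old min -15. Must rescan other elements to find the new min.
Needs rescan: yes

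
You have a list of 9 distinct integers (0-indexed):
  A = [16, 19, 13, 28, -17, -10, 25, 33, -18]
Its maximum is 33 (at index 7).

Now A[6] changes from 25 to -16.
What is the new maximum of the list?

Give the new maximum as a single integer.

Answer: 33

Derivation:
Old max = 33 (at index 7)
Change: A[6] 25 -> -16
Changed element was NOT the old max.
  New max = max(old_max, new_val) = max(33, -16) = 33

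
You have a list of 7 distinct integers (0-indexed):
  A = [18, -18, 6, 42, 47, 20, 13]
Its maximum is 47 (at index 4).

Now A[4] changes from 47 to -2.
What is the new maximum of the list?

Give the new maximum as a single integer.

Answer: 42

Derivation:
Old max = 47 (at index 4)
Change: A[4] 47 -> -2
Changed element WAS the max -> may need rescan.
  Max of remaining elements: 42
  New max = max(-2, 42) = 42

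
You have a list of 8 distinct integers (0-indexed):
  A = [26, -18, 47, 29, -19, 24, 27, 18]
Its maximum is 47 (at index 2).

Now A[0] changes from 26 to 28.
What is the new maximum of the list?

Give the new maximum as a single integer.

Old max = 47 (at index 2)
Change: A[0] 26 -> 28
Changed element was NOT the old max.
  New max = max(old_max, new_val) = max(47, 28) = 47

Answer: 47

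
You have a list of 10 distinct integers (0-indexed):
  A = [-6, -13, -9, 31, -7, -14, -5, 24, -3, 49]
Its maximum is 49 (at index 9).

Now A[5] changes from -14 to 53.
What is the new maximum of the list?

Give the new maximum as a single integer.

Old max = 49 (at index 9)
Change: A[5] -14 -> 53
Changed element was NOT the old max.
  New max = max(old_max, new_val) = max(49, 53) = 53

Answer: 53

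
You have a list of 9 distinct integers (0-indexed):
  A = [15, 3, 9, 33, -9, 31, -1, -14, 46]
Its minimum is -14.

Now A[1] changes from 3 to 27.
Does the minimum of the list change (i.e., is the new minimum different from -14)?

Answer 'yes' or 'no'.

Old min = -14
Change: A[1] 3 -> 27
Changed element was NOT the min; min changes only if 27 < -14.
New min = -14; changed? no

Answer: no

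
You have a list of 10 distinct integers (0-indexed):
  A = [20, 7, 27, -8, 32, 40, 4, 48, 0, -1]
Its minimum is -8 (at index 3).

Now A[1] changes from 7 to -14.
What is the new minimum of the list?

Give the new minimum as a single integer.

Old min = -8 (at index 3)
Change: A[1] 7 -> -14
Changed element was NOT the old min.
  New min = min(old_min, new_val) = min(-8, -14) = -14

Answer: -14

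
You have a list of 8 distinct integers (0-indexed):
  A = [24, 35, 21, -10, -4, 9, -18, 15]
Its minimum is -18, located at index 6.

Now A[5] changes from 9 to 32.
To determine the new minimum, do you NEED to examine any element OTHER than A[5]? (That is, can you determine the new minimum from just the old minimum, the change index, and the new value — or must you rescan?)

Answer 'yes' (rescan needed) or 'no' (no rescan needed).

Old min = -18 at index 6
Change at index 5: 9 -> 32
Index 5 was NOT the min. New min = min(-18, 32). No rescan of other elements needed.
Needs rescan: no

Answer: no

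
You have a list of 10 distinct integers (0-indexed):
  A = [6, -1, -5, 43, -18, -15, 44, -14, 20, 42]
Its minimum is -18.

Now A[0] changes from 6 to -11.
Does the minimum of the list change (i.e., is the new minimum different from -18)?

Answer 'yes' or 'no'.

Answer: no

Derivation:
Old min = -18
Change: A[0] 6 -> -11
Changed element was NOT the min; min changes only if -11 < -18.
New min = -18; changed? no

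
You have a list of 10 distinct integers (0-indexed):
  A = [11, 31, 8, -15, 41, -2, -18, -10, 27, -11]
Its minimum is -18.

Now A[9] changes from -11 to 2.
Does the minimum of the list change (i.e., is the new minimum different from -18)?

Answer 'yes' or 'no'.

Answer: no

Derivation:
Old min = -18
Change: A[9] -11 -> 2
Changed element was NOT the min; min changes only if 2 < -18.
New min = -18; changed? no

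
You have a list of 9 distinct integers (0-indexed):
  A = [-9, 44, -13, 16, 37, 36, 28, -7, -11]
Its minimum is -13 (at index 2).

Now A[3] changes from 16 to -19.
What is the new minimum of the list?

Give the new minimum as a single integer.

Old min = -13 (at index 2)
Change: A[3] 16 -> -19
Changed element was NOT the old min.
  New min = min(old_min, new_val) = min(-13, -19) = -19

Answer: -19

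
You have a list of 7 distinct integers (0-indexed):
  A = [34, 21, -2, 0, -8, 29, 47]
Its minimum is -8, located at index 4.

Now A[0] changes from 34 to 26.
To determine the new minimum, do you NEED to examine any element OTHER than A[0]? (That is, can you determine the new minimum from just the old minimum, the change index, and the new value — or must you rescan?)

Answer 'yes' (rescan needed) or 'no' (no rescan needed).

Old min = -8 at index 4
Change at index 0: 34 -> 26
Index 0 was NOT the min. New min = min(-8, 26). No rescan of other elements needed.
Needs rescan: no

Answer: no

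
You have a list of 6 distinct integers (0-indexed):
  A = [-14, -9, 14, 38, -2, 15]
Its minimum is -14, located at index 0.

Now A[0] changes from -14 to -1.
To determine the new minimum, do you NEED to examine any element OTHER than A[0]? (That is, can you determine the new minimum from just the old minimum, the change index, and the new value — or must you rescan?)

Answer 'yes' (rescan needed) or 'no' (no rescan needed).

Old min = -14 at index 0
Change at index 0: -14 -> -1
Index 0 WAS the min and new value -1 > old min -14. Must rescan other elements to find the new min.
Needs rescan: yes

Answer: yes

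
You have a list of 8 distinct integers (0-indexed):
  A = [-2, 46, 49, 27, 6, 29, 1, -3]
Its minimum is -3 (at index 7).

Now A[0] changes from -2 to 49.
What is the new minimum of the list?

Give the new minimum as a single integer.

Old min = -3 (at index 7)
Change: A[0] -2 -> 49
Changed element was NOT the old min.
  New min = min(old_min, new_val) = min(-3, 49) = -3

Answer: -3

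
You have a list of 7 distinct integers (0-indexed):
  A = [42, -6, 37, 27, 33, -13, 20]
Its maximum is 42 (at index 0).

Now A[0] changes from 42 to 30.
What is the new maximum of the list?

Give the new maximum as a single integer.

Answer: 37

Derivation:
Old max = 42 (at index 0)
Change: A[0] 42 -> 30
Changed element WAS the max -> may need rescan.
  Max of remaining elements: 37
  New max = max(30, 37) = 37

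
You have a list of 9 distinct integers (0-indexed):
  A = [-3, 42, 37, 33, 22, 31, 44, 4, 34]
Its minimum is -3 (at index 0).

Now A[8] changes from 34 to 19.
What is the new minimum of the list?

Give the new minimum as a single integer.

Old min = -3 (at index 0)
Change: A[8] 34 -> 19
Changed element was NOT the old min.
  New min = min(old_min, new_val) = min(-3, 19) = -3

Answer: -3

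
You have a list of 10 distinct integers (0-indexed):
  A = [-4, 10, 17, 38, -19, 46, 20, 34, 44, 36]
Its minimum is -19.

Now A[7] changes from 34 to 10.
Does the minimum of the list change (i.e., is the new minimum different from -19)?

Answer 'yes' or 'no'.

Answer: no

Derivation:
Old min = -19
Change: A[7] 34 -> 10
Changed element was NOT the min; min changes only if 10 < -19.
New min = -19; changed? no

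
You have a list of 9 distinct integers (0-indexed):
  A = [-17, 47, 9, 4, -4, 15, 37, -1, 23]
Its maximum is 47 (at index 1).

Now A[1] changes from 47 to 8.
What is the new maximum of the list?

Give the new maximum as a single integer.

Answer: 37

Derivation:
Old max = 47 (at index 1)
Change: A[1] 47 -> 8
Changed element WAS the max -> may need rescan.
  Max of remaining elements: 37
  New max = max(8, 37) = 37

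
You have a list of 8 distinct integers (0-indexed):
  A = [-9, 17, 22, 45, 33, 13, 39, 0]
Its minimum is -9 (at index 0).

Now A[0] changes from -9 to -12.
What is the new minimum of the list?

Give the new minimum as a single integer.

Answer: -12

Derivation:
Old min = -9 (at index 0)
Change: A[0] -9 -> -12
Changed element WAS the min. Need to check: is -12 still <= all others?
  Min of remaining elements: 0
  New min = min(-12, 0) = -12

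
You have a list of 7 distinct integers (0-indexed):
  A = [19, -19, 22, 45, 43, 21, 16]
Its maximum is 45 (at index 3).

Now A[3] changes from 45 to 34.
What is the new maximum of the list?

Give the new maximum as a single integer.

Old max = 45 (at index 3)
Change: A[3] 45 -> 34
Changed element WAS the max -> may need rescan.
  Max of remaining elements: 43
  New max = max(34, 43) = 43

Answer: 43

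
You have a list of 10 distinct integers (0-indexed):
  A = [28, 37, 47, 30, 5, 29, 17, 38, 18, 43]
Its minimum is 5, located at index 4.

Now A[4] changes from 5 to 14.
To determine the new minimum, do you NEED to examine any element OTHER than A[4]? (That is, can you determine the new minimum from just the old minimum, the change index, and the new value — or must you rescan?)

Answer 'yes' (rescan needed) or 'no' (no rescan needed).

Answer: yes

Derivation:
Old min = 5 at index 4
Change at index 4: 5 -> 14
Index 4 WAS the min and new value 14 > old min 5. Must rescan other elements to find the new min.
Needs rescan: yes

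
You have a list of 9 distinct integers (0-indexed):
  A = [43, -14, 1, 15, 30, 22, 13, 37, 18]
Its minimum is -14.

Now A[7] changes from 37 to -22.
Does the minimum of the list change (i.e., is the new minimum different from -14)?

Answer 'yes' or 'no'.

Old min = -14
Change: A[7] 37 -> -22
Changed element was NOT the min; min changes only if -22 < -14.
New min = -22; changed? yes

Answer: yes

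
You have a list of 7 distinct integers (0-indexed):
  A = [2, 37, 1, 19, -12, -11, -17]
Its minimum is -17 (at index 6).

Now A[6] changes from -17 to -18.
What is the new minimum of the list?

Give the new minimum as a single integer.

Old min = -17 (at index 6)
Change: A[6] -17 -> -18
Changed element WAS the min. Need to check: is -18 still <= all others?
  Min of remaining elements: -12
  New min = min(-18, -12) = -18

Answer: -18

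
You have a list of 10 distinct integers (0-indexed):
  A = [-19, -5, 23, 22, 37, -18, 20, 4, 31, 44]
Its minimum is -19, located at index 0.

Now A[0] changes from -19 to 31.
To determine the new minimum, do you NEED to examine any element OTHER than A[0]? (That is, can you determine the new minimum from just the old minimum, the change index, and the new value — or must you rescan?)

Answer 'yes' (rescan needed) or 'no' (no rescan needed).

Old min = -19 at index 0
Change at index 0: -19 -> 31
Index 0 WAS the min and new value 31 > old min -19. Must rescan other elements to find the new min.
Needs rescan: yes

Answer: yes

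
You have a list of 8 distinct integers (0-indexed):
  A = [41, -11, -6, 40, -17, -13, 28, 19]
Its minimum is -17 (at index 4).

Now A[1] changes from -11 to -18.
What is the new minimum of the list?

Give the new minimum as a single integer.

Old min = -17 (at index 4)
Change: A[1] -11 -> -18
Changed element was NOT the old min.
  New min = min(old_min, new_val) = min(-17, -18) = -18

Answer: -18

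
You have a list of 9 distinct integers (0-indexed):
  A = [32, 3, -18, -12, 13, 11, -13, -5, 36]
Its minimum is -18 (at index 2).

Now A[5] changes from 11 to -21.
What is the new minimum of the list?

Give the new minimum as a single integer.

Old min = -18 (at index 2)
Change: A[5] 11 -> -21
Changed element was NOT the old min.
  New min = min(old_min, new_val) = min(-18, -21) = -21

Answer: -21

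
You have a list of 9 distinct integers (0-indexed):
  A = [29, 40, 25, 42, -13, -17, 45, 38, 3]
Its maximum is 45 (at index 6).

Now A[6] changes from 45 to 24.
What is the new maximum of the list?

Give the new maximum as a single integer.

Answer: 42

Derivation:
Old max = 45 (at index 6)
Change: A[6] 45 -> 24
Changed element WAS the max -> may need rescan.
  Max of remaining elements: 42
  New max = max(24, 42) = 42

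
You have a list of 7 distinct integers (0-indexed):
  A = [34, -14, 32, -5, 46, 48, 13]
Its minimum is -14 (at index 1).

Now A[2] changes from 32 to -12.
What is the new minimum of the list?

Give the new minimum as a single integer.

Old min = -14 (at index 1)
Change: A[2] 32 -> -12
Changed element was NOT the old min.
  New min = min(old_min, new_val) = min(-14, -12) = -14

Answer: -14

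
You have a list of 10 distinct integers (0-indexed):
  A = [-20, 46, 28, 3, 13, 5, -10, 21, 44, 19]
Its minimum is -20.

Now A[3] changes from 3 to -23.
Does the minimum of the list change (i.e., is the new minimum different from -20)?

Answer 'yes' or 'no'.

Old min = -20
Change: A[3] 3 -> -23
Changed element was NOT the min; min changes only if -23 < -20.
New min = -23; changed? yes

Answer: yes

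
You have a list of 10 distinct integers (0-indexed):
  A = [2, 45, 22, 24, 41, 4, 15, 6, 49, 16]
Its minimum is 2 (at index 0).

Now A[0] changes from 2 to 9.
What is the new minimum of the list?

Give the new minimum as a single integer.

Old min = 2 (at index 0)
Change: A[0] 2 -> 9
Changed element WAS the min. Need to check: is 9 still <= all others?
  Min of remaining elements: 4
  New min = min(9, 4) = 4

Answer: 4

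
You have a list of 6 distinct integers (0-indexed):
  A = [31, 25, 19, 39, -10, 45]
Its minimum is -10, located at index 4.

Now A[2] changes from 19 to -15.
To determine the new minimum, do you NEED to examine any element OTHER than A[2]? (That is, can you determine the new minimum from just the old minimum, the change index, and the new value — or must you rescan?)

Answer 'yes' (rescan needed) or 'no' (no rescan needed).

Old min = -10 at index 4
Change at index 2: 19 -> -15
Index 2 was NOT the min. New min = min(-10, -15). No rescan of other elements needed.
Needs rescan: no

Answer: no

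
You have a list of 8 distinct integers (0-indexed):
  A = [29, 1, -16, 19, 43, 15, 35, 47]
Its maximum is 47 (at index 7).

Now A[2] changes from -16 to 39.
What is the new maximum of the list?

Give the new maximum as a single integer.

Old max = 47 (at index 7)
Change: A[2] -16 -> 39
Changed element was NOT the old max.
  New max = max(old_max, new_val) = max(47, 39) = 47

Answer: 47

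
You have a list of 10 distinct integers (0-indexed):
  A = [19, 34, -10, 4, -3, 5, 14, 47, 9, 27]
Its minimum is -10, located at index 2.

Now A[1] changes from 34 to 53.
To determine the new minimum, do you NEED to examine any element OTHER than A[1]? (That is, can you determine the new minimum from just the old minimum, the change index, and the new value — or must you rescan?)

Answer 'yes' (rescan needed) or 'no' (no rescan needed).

Answer: no

Derivation:
Old min = -10 at index 2
Change at index 1: 34 -> 53
Index 1 was NOT the min. New min = min(-10, 53). No rescan of other elements needed.
Needs rescan: no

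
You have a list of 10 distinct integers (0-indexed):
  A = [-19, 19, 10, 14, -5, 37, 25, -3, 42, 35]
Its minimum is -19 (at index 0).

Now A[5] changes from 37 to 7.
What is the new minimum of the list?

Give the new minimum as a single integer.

Old min = -19 (at index 0)
Change: A[5] 37 -> 7
Changed element was NOT the old min.
  New min = min(old_min, new_val) = min(-19, 7) = -19

Answer: -19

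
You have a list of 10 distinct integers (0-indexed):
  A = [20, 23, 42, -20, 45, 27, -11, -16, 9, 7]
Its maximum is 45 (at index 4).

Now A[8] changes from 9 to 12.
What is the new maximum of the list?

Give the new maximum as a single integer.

Old max = 45 (at index 4)
Change: A[8] 9 -> 12
Changed element was NOT the old max.
  New max = max(old_max, new_val) = max(45, 12) = 45

Answer: 45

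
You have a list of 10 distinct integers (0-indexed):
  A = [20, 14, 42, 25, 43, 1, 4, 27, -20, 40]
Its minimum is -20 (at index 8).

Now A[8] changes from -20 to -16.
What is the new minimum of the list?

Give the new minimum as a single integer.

Answer: -16

Derivation:
Old min = -20 (at index 8)
Change: A[8] -20 -> -16
Changed element WAS the min. Need to check: is -16 still <= all others?
  Min of remaining elements: 1
  New min = min(-16, 1) = -16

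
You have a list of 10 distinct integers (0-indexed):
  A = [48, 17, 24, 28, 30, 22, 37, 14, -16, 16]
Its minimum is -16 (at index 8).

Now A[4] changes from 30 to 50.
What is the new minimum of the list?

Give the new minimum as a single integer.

Answer: -16

Derivation:
Old min = -16 (at index 8)
Change: A[4] 30 -> 50
Changed element was NOT the old min.
  New min = min(old_min, new_val) = min(-16, 50) = -16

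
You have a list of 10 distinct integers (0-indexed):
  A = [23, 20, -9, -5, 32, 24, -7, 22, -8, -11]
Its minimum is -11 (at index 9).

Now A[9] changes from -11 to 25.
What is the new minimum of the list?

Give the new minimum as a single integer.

Old min = -11 (at index 9)
Change: A[9] -11 -> 25
Changed element WAS the min. Need to check: is 25 still <= all others?
  Min of remaining elements: -9
  New min = min(25, -9) = -9

Answer: -9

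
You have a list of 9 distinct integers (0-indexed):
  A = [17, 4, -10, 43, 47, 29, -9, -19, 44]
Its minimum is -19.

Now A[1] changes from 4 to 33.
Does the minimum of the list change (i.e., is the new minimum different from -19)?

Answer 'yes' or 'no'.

Old min = -19
Change: A[1] 4 -> 33
Changed element was NOT the min; min changes only if 33 < -19.
New min = -19; changed? no

Answer: no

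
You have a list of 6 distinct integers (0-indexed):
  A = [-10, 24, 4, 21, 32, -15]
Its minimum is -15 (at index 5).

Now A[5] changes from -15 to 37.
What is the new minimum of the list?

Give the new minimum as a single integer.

Old min = -15 (at index 5)
Change: A[5] -15 -> 37
Changed element WAS the min. Need to check: is 37 still <= all others?
  Min of remaining elements: -10
  New min = min(37, -10) = -10

Answer: -10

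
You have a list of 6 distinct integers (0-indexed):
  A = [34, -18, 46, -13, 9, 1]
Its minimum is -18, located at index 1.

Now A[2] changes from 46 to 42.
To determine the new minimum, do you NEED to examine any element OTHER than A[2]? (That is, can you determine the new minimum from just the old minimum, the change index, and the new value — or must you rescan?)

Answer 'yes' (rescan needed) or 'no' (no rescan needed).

Old min = -18 at index 1
Change at index 2: 46 -> 42
Index 2 was NOT the min. New min = min(-18, 42). No rescan of other elements needed.
Needs rescan: no

Answer: no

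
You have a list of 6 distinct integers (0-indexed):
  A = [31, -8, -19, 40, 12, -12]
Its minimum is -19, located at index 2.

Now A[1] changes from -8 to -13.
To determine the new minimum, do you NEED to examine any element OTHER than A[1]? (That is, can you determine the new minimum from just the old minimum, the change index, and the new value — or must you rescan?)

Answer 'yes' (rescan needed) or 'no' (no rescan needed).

Old min = -19 at index 2
Change at index 1: -8 -> -13
Index 1 was NOT the min. New min = min(-19, -13). No rescan of other elements needed.
Needs rescan: no

Answer: no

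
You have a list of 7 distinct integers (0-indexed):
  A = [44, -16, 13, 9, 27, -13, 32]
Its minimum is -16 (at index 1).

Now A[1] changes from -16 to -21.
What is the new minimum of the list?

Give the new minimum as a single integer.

Answer: -21

Derivation:
Old min = -16 (at index 1)
Change: A[1] -16 -> -21
Changed element WAS the min. Need to check: is -21 still <= all others?
  Min of remaining elements: -13
  New min = min(-21, -13) = -21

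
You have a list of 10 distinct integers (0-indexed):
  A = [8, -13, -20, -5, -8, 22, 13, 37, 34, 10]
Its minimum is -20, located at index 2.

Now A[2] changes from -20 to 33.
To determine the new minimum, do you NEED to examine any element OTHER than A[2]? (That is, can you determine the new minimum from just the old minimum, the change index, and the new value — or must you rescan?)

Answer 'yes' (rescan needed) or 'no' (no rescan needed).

Answer: yes

Derivation:
Old min = -20 at index 2
Change at index 2: -20 -> 33
Index 2 WAS the min and new value 33 > old min -20. Must rescan other elements to find the new min.
Needs rescan: yes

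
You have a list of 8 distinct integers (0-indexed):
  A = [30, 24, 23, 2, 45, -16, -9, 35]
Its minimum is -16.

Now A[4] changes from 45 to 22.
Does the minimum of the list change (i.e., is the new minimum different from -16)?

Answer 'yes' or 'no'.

Answer: no

Derivation:
Old min = -16
Change: A[4] 45 -> 22
Changed element was NOT the min; min changes only if 22 < -16.
New min = -16; changed? no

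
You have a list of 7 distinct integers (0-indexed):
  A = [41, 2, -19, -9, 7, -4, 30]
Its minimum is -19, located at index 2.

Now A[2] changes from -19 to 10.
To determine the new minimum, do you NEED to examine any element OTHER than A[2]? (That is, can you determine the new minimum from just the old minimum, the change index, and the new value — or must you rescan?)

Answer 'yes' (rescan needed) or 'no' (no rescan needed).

Old min = -19 at index 2
Change at index 2: -19 -> 10
Index 2 WAS the min and new value 10 > old min -19. Must rescan other elements to find the new min.
Needs rescan: yes

Answer: yes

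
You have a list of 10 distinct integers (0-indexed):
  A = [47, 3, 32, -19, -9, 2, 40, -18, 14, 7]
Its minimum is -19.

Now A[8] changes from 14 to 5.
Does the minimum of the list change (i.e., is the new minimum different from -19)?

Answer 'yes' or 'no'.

Old min = -19
Change: A[8] 14 -> 5
Changed element was NOT the min; min changes only if 5 < -19.
New min = -19; changed? no

Answer: no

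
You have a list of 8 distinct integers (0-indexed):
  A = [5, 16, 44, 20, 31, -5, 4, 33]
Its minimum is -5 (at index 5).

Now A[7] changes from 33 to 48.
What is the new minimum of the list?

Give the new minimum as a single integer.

Answer: -5

Derivation:
Old min = -5 (at index 5)
Change: A[7] 33 -> 48
Changed element was NOT the old min.
  New min = min(old_min, new_val) = min(-5, 48) = -5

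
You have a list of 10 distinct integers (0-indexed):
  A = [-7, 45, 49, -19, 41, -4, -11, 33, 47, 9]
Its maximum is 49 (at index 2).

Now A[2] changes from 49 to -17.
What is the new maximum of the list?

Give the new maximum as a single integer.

Answer: 47

Derivation:
Old max = 49 (at index 2)
Change: A[2] 49 -> -17
Changed element WAS the max -> may need rescan.
  Max of remaining elements: 47
  New max = max(-17, 47) = 47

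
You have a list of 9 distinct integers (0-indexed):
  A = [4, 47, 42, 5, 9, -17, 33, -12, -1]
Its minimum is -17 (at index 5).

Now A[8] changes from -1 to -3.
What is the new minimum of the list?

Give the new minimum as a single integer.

Answer: -17

Derivation:
Old min = -17 (at index 5)
Change: A[8] -1 -> -3
Changed element was NOT the old min.
  New min = min(old_min, new_val) = min(-17, -3) = -17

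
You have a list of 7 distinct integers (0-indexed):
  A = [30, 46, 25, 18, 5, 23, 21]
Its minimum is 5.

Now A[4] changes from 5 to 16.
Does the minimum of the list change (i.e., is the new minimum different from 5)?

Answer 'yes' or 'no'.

Old min = 5
Change: A[4] 5 -> 16
Changed element was the min; new min must be rechecked.
New min = 16; changed? yes

Answer: yes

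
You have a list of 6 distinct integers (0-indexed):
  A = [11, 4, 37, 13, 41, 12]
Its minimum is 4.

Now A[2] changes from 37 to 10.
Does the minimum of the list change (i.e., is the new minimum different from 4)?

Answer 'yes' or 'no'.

Answer: no

Derivation:
Old min = 4
Change: A[2] 37 -> 10
Changed element was NOT the min; min changes only if 10 < 4.
New min = 4; changed? no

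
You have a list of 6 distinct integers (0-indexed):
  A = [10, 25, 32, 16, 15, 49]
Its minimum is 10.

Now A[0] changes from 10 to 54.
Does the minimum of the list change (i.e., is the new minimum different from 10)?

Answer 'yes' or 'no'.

Old min = 10
Change: A[0] 10 -> 54
Changed element was the min; new min must be rechecked.
New min = 15; changed? yes

Answer: yes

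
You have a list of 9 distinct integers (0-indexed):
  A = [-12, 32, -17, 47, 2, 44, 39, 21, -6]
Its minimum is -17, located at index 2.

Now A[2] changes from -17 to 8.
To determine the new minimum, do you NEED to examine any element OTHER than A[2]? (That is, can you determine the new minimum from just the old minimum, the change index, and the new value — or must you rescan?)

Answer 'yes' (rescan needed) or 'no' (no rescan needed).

Old min = -17 at index 2
Change at index 2: -17 -> 8
Index 2 WAS the min and new value 8 > old min -17. Must rescan other elements to find the new min.
Needs rescan: yes

Answer: yes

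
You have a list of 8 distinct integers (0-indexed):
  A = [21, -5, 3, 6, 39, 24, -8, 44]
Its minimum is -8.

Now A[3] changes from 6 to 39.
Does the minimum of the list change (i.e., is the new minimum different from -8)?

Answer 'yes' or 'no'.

Answer: no

Derivation:
Old min = -8
Change: A[3] 6 -> 39
Changed element was NOT the min; min changes only if 39 < -8.
New min = -8; changed? no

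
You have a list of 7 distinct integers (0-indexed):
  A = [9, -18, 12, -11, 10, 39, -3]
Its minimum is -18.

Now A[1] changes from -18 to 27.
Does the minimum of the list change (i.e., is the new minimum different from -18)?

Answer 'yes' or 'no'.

Old min = -18
Change: A[1] -18 -> 27
Changed element was the min; new min must be rechecked.
New min = -11; changed? yes

Answer: yes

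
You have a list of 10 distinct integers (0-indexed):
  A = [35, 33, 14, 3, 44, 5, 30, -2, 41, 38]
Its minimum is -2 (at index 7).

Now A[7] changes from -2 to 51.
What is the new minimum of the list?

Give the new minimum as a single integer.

Old min = -2 (at index 7)
Change: A[7] -2 -> 51
Changed element WAS the min. Need to check: is 51 still <= all others?
  Min of remaining elements: 3
  New min = min(51, 3) = 3

Answer: 3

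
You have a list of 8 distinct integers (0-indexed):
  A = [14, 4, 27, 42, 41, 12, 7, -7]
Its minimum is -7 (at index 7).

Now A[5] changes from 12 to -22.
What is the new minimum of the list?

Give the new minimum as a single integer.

Answer: -22

Derivation:
Old min = -7 (at index 7)
Change: A[5] 12 -> -22
Changed element was NOT the old min.
  New min = min(old_min, new_val) = min(-7, -22) = -22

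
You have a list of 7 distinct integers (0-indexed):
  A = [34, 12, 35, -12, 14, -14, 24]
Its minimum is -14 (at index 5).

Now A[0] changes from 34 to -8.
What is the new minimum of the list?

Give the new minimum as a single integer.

Old min = -14 (at index 5)
Change: A[0] 34 -> -8
Changed element was NOT the old min.
  New min = min(old_min, new_val) = min(-14, -8) = -14

Answer: -14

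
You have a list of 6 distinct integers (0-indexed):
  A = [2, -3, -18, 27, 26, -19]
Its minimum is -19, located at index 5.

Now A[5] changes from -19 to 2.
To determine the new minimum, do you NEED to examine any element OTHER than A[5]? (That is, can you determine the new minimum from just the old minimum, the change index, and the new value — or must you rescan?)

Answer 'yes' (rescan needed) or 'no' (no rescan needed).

Answer: yes

Derivation:
Old min = -19 at index 5
Change at index 5: -19 -> 2
Index 5 WAS the min and new value 2 > old min -19. Must rescan other elements to find the new min.
Needs rescan: yes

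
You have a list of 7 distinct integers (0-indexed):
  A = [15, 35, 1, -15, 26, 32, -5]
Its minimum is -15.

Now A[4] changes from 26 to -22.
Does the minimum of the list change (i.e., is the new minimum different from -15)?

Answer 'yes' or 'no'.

Old min = -15
Change: A[4] 26 -> -22
Changed element was NOT the min; min changes only if -22 < -15.
New min = -22; changed? yes

Answer: yes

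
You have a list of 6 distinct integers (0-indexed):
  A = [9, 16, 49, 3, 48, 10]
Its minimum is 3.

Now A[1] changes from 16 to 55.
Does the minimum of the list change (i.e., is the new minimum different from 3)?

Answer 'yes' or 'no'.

Answer: no

Derivation:
Old min = 3
Change: A[1] 16 -> 55
Changed element was NOT the min; min changes only if 55 < 3.
New min = 3; changed? no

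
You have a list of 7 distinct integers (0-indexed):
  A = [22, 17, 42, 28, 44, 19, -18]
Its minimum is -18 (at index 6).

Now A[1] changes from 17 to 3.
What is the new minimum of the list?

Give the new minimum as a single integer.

Old min = -18 (at index 6)
Change: A[1] 17 -> 3
Changed element was NOT the old min.
  New min = min(old_min, new_val) = min(-18, 3) = -18

Answer: -18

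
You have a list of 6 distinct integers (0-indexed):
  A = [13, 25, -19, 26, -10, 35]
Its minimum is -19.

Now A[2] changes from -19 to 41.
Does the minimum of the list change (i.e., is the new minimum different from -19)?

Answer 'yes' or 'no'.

Old min = -19
Change: A[2] -19 -> 41
Changed element was the min; new min must be rechecked.
New min = -10; changed? yes

Answer: yes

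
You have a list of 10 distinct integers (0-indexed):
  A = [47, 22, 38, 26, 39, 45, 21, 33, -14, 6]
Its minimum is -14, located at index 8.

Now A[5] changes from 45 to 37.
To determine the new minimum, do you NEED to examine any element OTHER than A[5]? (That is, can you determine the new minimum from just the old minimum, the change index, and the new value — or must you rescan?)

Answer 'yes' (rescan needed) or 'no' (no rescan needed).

Answer: no

Derivation:
Old min = -14 at index 8
Change at index 5: 45 -> 37
Index 5 was NOT the min. New min = min(-14, 37). No rescan of other elements needed.
Needs rescan: no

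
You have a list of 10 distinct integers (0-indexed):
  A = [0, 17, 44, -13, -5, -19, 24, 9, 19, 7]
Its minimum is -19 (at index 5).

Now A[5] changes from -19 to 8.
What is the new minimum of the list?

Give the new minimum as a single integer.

Answer: -13

Derivation:
Old min = -19 (at index 5)
Change: A[5] -19 -> 8
Changed element WAS the min. Need to check: is 8 still <= all others?
  Min of remaining elements: -13
  New min = min(8, -13) = -13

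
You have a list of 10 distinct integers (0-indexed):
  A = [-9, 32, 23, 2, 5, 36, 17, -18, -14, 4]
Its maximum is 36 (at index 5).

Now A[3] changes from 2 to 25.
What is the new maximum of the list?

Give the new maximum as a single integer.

Old max = 36 (at index 5)
Change: A[3] 2 -> 25
Changed element was NOT the old max.
  New max = max(old_max, new_val) = max(36, 25) = 36

Answer: 36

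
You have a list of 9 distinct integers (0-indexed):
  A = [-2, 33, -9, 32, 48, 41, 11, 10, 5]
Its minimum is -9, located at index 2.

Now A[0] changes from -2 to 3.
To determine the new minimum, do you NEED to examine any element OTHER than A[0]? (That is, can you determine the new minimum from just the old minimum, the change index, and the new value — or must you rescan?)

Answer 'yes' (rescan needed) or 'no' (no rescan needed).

Old min = -9 at index 2
Change at index 0: -2 -> 3
Index 0 was NOT the min. New min = min(-9, 3). No rescan of other elements needed.
Needs rescan: no

Answer: no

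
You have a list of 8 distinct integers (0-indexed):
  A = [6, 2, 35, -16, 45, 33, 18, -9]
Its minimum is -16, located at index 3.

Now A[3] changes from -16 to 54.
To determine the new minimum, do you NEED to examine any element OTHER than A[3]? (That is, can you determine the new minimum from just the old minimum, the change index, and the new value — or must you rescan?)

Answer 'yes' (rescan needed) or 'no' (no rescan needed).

Old min = -16 at index 3
Change at index 3: -16 -> 54
Index 3 WAS the min and new value 54 > old min -16. Must rescan other elements to find the new min.
Needs rescan: yes

Answer: yes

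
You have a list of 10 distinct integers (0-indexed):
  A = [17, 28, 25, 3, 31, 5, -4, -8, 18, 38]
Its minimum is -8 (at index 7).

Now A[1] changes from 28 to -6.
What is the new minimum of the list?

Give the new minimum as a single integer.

Old min = -8 (at index 7)
Change: A[1] 28 -> -6
Changed element was NOT the old min.
  New min = min(old_min, new_val) = min(-8, -6) = -8

Answer: -8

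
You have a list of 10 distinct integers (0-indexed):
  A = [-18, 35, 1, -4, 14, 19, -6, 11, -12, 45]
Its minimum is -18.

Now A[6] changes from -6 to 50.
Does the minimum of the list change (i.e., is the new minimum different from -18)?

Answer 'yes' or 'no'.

Answer: no

Derivation:
Old min = -18
Change: A[6] -6 -> 50
Changed element was NOT the min; min changes only if 50 < -18.
New min = -18; changed? no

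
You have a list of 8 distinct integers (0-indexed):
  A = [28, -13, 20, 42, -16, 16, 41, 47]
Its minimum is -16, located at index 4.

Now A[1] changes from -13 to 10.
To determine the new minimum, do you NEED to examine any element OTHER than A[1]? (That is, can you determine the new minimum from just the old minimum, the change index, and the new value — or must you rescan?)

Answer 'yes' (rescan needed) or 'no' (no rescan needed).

Answer: no

Derivation:
Old min = -16 at index 4
Change at index 1: -13 -> 10
Index 1 was NOT the min. New min = min(-16, 10). No rescan of other elements needed.
Needs rescan: no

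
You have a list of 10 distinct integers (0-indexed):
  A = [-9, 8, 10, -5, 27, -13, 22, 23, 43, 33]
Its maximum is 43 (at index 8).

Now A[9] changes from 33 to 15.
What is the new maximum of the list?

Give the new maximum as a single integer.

Old max = 43 (at index 8)
Change: A[9] 33 -> 15
Changed element was NOT the old max.
  New max = max(old_max, new_val) = max(43, 15) = 43

Answer: 43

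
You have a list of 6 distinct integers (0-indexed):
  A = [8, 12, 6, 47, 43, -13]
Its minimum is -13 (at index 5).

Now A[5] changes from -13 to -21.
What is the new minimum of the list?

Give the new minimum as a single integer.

Old min = -13 (at index 5)
Change: A[5] -13 -> -21
Changed element WAS the min. Need to check: is -21 still <= all others?
  Min of remaining elements: 6
  New min = min(-21, 6) = -21

Answer: -21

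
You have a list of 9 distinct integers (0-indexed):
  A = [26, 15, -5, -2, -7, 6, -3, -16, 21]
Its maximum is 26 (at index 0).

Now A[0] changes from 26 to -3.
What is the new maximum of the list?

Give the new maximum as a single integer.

Old max = 26 (at index 0)
Change: A[0] 26 -> -3
Changed element WAS the max -> may need rescan.
  Max of remaining elements: 21
  New max = max(-3, 21) = 21

Answer: 21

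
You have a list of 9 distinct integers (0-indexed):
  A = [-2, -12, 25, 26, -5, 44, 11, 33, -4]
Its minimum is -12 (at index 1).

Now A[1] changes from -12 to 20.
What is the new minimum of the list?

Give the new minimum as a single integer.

Answer: -5

Derivation:
Old min = -12 (at index 1)
Change: A[1] -12 -> 20
Changed element WAS the min. Need to check: is 20 still <= all others?
  Min of remaining elements: -5
  New min = min(20, -5) = -5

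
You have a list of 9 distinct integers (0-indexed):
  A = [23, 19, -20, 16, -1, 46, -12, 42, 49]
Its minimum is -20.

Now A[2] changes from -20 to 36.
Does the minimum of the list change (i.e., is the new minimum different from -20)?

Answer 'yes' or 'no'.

Old min = -20
Change: A[2] -20 -> 36
Changed element was the min; new min must be rechecked.
New min = -12; changed? yes

Answer: yes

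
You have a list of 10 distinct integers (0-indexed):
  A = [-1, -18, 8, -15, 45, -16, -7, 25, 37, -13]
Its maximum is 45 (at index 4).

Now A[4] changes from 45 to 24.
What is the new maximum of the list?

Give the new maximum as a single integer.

Answer: 37

Derivation:
Old max = 45 (at index 4)
Change: A[4] 45 -> 24
Changed element WAS the max -> may need rescan.
  Max of remaining elements: 37
  New max = max(24, 37) = 37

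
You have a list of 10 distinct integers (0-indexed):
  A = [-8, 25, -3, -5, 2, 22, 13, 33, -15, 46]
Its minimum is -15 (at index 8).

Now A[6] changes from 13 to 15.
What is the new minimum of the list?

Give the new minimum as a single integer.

Old min = -15 (at index 8)
Change: A[6] 13 -> 15
Changed element was NOT the old min.
  New min = min(old_min, new_val) = min(-15, 15) = -15

Answer: -15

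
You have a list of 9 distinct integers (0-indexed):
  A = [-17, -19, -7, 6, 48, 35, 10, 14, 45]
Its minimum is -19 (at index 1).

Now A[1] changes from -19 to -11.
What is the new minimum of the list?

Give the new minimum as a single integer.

Old min = -19 (at index 1)
Change: A[1] -19 -> -11
Changed element WAS the min. Need to check: is -11 still <= all others?
  Min of remaining elements: -17
  New min = min(-11, -17) = -17

Answer: -17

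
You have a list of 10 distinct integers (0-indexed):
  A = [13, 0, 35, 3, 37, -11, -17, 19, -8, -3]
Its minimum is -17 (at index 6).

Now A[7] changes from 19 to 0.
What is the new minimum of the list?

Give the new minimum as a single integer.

Old min = -17 (at index 6)
Change: A[7] 19 -> 0
Changed element was NOT the old min.
  New min = min(old_min, new_val) = min(-17, 0) = -17

Answer: -17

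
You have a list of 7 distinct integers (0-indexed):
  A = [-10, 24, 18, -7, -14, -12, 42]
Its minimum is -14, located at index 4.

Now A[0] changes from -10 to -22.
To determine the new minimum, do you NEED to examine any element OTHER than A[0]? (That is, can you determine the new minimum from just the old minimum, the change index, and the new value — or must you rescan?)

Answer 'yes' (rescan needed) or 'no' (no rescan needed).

Answer: no

Derivation:
Old min = -14 at index 4
Change at index 0: -10 -> -22
Index 0 was NOT the min. New min = min(-14, -22). No rescan of other elements needed.
Needs rescan: no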